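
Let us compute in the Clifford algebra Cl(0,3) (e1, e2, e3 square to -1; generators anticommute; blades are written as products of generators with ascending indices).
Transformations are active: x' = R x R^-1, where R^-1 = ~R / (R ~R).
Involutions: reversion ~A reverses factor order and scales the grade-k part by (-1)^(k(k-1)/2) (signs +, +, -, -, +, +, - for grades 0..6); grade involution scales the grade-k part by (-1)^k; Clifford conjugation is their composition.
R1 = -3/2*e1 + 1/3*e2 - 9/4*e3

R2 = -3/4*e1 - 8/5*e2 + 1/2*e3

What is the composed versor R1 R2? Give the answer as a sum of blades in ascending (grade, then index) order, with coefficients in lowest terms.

Distribute over the terms of R1 (each basis-blade product reordered to ascending indices, repeated generators contracted through their squares):
(-3/2*e1) R2 = -9/8 + 12/5*e1 e2 - 3/4*e1 e3
(1/3*e2) R2 = 8/15 + 1/4*e1 e2 + 1/6*e2 e3
(-9/4*e3) R2 = 9/8 - 27/16*e1 e3 - 18/5*e2 e3
Summing the partial products and collecting blades:
Answer: 8/15 + 53/20*e1 e2 - 39/16*e1 e3 - 103/30*e2 e3


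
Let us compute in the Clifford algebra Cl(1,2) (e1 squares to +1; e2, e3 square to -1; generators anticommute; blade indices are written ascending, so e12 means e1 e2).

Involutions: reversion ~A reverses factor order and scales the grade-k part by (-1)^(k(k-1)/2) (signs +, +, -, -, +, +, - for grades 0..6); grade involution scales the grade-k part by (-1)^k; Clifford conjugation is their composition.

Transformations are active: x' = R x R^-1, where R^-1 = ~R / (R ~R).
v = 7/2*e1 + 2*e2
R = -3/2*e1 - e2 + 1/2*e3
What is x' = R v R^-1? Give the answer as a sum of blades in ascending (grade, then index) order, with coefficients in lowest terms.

~R = -3/2*e1 - e2 + 1/2*e3, and R ~R = 1, so R^-1 = ~R / (1).
R v = -13/4 + 1/2*e12 - 7/4*e13 - e23
Answer: 25/4*e1 + 9/2*e2 - 13/4*e3


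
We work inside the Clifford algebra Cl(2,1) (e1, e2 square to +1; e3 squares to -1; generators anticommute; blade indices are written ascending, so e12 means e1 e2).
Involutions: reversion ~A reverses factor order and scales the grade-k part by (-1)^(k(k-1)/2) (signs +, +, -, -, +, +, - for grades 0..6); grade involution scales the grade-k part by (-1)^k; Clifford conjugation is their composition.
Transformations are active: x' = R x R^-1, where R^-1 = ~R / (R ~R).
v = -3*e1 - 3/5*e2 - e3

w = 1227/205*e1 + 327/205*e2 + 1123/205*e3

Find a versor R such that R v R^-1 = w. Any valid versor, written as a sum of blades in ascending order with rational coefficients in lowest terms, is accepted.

The midline construction: v and w both square to 209/25, so reflecting in their sum 612/205*e1 + 204/205*e2 + 918/205*e3 exchanges them.
Answer: 612/205*e1 + 204/205*e2 + 918/205*e3


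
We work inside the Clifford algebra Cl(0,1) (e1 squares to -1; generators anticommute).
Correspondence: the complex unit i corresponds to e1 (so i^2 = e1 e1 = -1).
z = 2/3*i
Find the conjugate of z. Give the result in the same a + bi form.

In blades: z = 2/3*e1.
Conjugation here is Clifford conjugation: the scalar is fixed and the grade-1 and grade-2 blades all flip sign, giving -2/3*e1; translating back:
Answer: -2/3*i


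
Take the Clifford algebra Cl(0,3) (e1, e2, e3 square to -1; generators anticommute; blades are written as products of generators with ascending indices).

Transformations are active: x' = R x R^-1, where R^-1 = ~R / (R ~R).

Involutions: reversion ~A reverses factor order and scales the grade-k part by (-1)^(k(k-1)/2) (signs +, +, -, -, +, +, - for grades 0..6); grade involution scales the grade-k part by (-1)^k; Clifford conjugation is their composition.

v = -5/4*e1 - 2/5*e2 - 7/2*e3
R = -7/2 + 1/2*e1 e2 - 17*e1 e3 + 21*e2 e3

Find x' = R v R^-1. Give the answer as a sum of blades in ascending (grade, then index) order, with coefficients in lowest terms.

~R = -7/2 - 1/2*e1 e2 + 17*e1 e3 - 21*e2 e3, and R ~R = 1485/2, so R^-1 = ~R / (1485/2).
R v = -2197/40*e1 + 2971/40*e2 + 251/10*e3 - 174/5*e1 e2 e3
Answer: -298/1485*e1 - 11249/5940*e2 + 9553/2970*e3


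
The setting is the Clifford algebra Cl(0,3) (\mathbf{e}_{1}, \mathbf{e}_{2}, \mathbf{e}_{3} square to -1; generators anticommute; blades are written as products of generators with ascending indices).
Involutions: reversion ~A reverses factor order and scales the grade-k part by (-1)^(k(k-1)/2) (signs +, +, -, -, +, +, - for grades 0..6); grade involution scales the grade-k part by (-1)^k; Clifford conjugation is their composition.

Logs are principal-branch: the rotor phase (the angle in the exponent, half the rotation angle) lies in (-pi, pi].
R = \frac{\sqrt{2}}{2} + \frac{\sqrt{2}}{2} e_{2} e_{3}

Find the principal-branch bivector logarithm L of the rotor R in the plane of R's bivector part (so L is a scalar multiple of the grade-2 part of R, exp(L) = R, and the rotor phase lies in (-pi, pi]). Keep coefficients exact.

The scalar part of R is \frac{\sqrt{2}}{2}, which pins the rotor phase on the principal branch; dividing the bivector part by the sine of that phase recovers the unit plane, and L is the phase times that plane.
Concretely: cos(phase) = \frac{\sqrt{2}}{2} gives phase = ±\frac{\pi}{4}, and since phase/sin(phase) is even the sign is immaterial: L = (phase/sin(phase)) * <R>_2 = (\frac{\sqrt{2} \pi}{4}) * <R>_2.
Answer: \frac{\pi}{4} e_{2} e_{3}


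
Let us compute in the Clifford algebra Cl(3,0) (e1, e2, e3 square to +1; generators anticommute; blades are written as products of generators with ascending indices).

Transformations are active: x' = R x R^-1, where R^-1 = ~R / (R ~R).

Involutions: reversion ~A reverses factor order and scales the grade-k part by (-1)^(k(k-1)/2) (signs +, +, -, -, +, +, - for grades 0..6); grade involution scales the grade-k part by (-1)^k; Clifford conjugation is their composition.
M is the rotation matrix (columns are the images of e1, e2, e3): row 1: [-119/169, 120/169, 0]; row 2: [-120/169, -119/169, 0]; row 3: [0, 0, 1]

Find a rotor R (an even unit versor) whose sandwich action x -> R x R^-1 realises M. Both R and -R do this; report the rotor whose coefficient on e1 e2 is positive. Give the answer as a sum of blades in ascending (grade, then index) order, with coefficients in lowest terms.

Method: write R = a + b12*e1 e2 + b13*e1 e3 + b23*e2 e3 with a^2 + b12^2 + b13^2 + b23^2 = 1 (so R^-1 = ~R). Expanding the columns R e_j ~R gives tr M = 4a^2 - 1 and, from the antisymmetric part, M21 - M12 = -4a*b12, M13 - M31 = 4a*b13, M32 - M23 = -4a*b23.
Here tr M = -69/169, so a^2 = (1 + tr M)/4 = 25/169 and a = ±5/13. Taking a = 5/13: M21 - M12 = -240/169, M13 - M31 = 0, M32 - M23 = 0, giving b12 = 12/13, b13 = 0, b23 = 0, i.e. R = 5/13 + 12/13*e1 e2.
Its e1 e2 coefficient is already positive.
Answer: 5/13 + 12/13*e1 e2. Why the constraint matters: R and -R act identically through the sandwich — M has trace -69/169 either way — so only the sign condition on e1 e2 picks one of the two preimages.


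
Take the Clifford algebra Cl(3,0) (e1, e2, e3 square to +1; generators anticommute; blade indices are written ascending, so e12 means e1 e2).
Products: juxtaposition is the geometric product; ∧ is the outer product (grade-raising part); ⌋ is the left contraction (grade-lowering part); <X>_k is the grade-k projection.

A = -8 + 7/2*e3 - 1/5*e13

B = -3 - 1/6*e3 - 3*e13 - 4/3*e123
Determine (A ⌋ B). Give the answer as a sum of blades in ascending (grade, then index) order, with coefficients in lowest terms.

step 1: 1369/60 + 21/2*e1 + 4/15*e2 + 4/3*e3 - 14/3*e12 + 24*e13 + 32/3*e123
Answer: 1369/60 + 21/2*e1 + 4/15*e2 + 4/3*e3 - 14/3*e12 + 24*e13 + 32/3*e123


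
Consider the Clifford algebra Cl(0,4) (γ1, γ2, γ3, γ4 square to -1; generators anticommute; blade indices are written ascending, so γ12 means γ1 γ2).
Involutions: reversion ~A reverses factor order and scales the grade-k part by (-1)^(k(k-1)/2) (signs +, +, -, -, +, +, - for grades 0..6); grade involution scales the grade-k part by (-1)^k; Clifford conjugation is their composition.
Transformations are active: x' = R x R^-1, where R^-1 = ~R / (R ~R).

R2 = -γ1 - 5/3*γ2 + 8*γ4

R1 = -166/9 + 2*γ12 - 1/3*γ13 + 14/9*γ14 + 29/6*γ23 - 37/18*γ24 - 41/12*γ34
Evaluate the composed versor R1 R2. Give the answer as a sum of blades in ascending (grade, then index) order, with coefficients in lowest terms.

Distribute over the terms of R2 (each basis-blade product reordered to ascending indices, repeated generators contracted through their squares):
R1 (-γ1) = 166/9*γ1 - 2*γ2 + 1/3*γ3 - 14/9*γ4 - 29/6*γ123 + 37/18*γ124 + 41/12*γ134
R1 (-5/3*γ2) = 10/3*γ1 + 830/27*γ2 - 145/18*γ3 + 185/54*γ4 - 5/9*γ123 + 70/27*γ124 + 205/36*γ234
R1 (8*γ4) = -112/9*γ1 + 148/9*γ2 + 82/3*γ3 - 1328/9*γ4 + 16*γ124 - 8/3*γ134 + 116/3*γ234
Summing the partial products and collecting blades:
Answer: 28/3*γ1 + 1220/27*γ2 + 353/18*γ3 - 7867/54*γ4 - 97/18*γ123 + 1115/54*γ124 + 3/4*γ134 + 1597/36*γ234


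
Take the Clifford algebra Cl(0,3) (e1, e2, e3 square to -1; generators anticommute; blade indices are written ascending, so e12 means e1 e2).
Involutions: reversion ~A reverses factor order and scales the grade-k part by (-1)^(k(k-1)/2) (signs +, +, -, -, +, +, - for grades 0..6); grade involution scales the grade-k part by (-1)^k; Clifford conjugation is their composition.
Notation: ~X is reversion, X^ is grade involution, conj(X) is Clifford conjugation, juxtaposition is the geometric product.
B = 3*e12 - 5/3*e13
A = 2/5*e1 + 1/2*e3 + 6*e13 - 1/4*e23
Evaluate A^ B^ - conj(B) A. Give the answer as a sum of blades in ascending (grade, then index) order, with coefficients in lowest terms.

first term: 10 + 5/6*e1 + 6/5*e2 - 2/3*e3 - 5/12*e12 - 3/4*e13 - 18*e23 - 3/2*e123
second term: -10 - 5/6*e1 - 6/5*e2 + 2/3*e3 - 5/12*e12 - 3/4*e13 - 18*e23 - 3/2*e123
Answer: 20 + 5/3*e1 + 12/5*e2 - 4/3*e3


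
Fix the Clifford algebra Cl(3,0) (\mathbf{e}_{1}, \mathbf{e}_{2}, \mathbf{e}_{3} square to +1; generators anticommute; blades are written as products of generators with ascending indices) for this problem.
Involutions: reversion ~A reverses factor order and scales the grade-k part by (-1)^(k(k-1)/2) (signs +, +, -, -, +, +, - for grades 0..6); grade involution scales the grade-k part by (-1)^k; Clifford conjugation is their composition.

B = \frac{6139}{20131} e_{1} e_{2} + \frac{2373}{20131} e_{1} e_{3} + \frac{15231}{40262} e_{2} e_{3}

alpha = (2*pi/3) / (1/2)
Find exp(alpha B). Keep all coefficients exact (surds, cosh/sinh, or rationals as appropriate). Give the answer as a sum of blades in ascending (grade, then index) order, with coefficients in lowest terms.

B^2 term by term: the squares give (\frac{6139}{20131})^2*(e_{1} e_{2})^2 + (\frac{2373}{20131})^2*(e_{1} e_{3})^2 + (\frac{15231}{40262})^2*(e_{2} e_{3})^2 = \frac{37687321}{405257161}*(-1) + \frac{5631129}{405257161}*(-1) + \frac{231983361}{1621028644}*(-1) = -\frac{1}{4} (each basis 2-blade squares to minus the product of its generators' squares); cross terms between blades sharing an index anticommute and cancel. So B^2 = -\frac{1}{4}.
B^2 = -\frac{1}{4} — B^2 < 0, so the exponential closes trigonometrically: l = \frac{1}{2}, alpha*l = \frac{2 \pi}{3}, so exp(alpha B) = cos(\frac{2 \pi}{3}) + (sin(\frac{2 \pi}{3})/(\frac{1}{2}))*B = - \frac{1}{2} + (\sqrt{3})*B.
Answer: - \frac{1}{2} + \frac{6139 \sqrt{3}}{20131} e_{1} e_{2} + \frac{2373 \sqrt{3}}{20131} e_{1} e_{3} + \frac{15231 \sqrt{3}}{40262} e_{2} e_{3}


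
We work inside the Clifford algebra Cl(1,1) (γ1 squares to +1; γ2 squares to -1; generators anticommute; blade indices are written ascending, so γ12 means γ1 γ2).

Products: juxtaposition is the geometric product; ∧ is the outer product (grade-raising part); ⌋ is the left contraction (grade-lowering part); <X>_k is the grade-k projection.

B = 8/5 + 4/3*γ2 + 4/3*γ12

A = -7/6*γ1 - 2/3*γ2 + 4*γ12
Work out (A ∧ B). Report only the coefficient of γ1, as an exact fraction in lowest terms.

step 1: -28/15*γ1 - 16/15*γ2 + 218/45*γ12
Answer: -28/15


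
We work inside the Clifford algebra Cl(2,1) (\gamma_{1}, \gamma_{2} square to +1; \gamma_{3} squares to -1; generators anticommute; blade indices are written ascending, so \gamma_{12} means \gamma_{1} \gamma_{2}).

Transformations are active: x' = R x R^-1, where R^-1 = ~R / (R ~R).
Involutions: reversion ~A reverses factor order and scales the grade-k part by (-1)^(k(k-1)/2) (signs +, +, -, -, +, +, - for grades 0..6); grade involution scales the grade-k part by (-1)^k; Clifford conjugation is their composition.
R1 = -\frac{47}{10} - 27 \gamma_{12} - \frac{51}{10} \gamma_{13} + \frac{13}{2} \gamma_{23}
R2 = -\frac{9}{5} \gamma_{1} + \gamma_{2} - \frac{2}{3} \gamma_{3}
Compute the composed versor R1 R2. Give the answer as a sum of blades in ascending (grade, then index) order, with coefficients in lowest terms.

Distribute over the terms of R2 (each basis-blade product reordered to ascending indices, repeated generators contracted through their squares):
R1 (-\frac{9}{5} \gamma_{1}) = \frac{423}{50} \gamma_{1} - \frac{243}{5} \gamma_{2} - \frac{459}{50} \gamma_{3} - \frac{117}{10} \gamma_{123}
R1 (\gamma_{2}) = -27 \gamma_{1} - \frac{47}{10} \gamma_{2} - \frac{13}{2} \gamma_{3} + \frac{51}{10} \gamma_{123}
R1 (-\frac{2}{3} \gamma_{3}) = -\frac{17}{5} \gamma_{1} + \frac{13}{3} \gamma_{2} + \frac{47}{15} \gamma_{3} + 18 \gamma_{123}
Summing the partial products and collecting blades:
Answer: -\frac{1097}{50} \gamma_{1} - \frac{1469}{30} \gamma_{2} - \frac{941}{75} \gamma_{3} + \frac{57}{5} \gamma_{123}


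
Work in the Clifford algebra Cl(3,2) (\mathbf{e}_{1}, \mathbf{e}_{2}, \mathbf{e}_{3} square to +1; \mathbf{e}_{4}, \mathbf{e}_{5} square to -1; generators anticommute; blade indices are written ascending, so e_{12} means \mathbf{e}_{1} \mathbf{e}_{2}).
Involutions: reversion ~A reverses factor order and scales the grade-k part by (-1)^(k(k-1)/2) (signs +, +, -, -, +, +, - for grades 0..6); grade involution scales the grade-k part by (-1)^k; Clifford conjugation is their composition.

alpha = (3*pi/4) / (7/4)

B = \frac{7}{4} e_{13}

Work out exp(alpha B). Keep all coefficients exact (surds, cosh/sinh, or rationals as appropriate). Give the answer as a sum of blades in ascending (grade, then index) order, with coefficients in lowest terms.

B^2 = (\frac{7}{4})^2*(e_{13})^2 = \frac{49}{16}*(-1) = -\frac{49}{16} (a basis 2-blade squares to minus the product of its generators' squares).
B^2 = -\frac{49}{16} — since the square is negative, the closed form is circular: l = \frac{7}{4}, alpha*l = \frac{3 \pi}{4}, so exp(alpha B) = cos(\frac{3 \pi}{4}) + (sin(\frac{3 \pi}{4})/(\frac{7}{4}))*B = - \frac{\sqrt{2}}{2} + (\frac{2 \sqrt{2}}{7})*B.
Answer: - \frac{\sqrt{2}}{2} + \frac{\sqrt{2}}{2} e_{13}


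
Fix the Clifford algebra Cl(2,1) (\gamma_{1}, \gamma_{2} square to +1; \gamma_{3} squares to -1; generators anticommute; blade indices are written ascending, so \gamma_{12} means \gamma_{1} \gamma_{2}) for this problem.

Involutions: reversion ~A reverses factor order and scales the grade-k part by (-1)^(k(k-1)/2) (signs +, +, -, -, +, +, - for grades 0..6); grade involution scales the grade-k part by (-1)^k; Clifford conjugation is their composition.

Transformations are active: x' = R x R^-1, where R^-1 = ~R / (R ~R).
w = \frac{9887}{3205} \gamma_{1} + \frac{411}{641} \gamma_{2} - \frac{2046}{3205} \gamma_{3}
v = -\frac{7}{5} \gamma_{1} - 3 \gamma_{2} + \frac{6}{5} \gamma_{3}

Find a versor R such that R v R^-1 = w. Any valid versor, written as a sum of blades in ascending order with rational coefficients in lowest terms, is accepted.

Key observation: q(v) = q(w) = \frac{238}{25} (sandwiches preserve the norm), so R = v + w = \frac{1080}{641} \gamma_{1} - \frac{1512}{641} \gamma_{2} + \frac{360}{641} \gamma_{3} works whenever it is invertible — the component of v along it is kept and (v - w)/2 reverses, sending v to w.
Answer: \frac{1080}{641} \gamma_{1} - \frac{1512}{641} \gamma_{2} + \frac{360}{641} \gamma_{3}


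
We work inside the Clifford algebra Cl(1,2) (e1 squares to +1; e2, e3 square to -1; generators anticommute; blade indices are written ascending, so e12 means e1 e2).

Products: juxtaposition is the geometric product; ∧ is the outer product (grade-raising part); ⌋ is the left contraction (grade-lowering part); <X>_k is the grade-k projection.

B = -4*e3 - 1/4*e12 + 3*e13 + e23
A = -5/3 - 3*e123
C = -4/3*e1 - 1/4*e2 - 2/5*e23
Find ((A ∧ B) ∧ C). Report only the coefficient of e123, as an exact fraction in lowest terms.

step 1: 20/3*e3 + 5/12*e12 - 5*e13 - 5/3*e23
step 2: 80/9*e13 + 5/3*e23 + 35/36*e123
Answer: 35/36


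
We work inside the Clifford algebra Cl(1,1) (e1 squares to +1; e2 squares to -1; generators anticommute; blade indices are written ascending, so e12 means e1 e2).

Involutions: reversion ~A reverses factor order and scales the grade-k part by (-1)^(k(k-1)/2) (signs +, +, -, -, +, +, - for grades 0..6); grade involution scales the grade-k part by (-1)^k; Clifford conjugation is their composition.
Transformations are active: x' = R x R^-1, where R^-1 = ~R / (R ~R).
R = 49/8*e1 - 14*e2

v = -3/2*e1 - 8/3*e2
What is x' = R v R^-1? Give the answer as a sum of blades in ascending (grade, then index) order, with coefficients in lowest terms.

~R = 49/8*e1 - 14*e2, and R ~R = -10143/64, so R^-1 = ~R / (-10143/64).
R v = -2233/48 - 112/3*e12
Answer: 6329/1242*e1 - 3448/621*e2


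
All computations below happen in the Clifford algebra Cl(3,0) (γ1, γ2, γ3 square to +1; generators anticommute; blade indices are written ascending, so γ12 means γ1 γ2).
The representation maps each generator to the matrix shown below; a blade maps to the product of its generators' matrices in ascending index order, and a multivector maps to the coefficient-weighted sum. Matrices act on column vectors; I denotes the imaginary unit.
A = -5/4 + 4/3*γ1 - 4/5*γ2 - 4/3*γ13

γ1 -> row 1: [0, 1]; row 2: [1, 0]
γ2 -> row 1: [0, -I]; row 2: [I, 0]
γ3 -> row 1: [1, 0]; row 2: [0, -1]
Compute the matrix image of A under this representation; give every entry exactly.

Bivector images (products of the table entries): rho(γ13) = rho(γ1)rho(γ3) = row 1: [0, -1]; row 2: [1, 0].
M = (-5/4)*1 + (4/3)*rho(γ1) + (-4/5)*rho(γ2) + (-4/3)*rho(γ13), summed entrywise (1 is the identity matrix):
Answer: row 1: [-5/4, 8/3 + 4*I/5]; row 2: [-4*I/5, -5/4]


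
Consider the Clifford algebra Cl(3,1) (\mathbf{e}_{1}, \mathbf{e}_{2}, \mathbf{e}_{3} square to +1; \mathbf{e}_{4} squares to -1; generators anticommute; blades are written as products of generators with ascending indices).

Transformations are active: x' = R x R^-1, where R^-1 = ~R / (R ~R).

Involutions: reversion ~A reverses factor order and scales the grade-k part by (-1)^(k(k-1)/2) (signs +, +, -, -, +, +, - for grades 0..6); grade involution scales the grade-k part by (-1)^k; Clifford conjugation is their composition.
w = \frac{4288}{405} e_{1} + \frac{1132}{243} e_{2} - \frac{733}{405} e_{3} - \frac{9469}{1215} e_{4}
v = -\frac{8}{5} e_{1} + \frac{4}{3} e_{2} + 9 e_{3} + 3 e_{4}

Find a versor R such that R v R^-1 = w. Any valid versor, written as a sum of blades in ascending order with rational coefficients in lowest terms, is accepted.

Reasoning: v^2 = w^2 = \frac{17176}{225} since conjugation preserves the quadratic form; R = v + w = \frac{728}{81} e_{1} + \frac{1456}{243} e_{2} + \frac{2912}{405} e_{3} - \frac{5824}{1215} e_{4} is then valid when invertible, keeping its own part and reversing (v - w)/2.
Answer: \frac{728}{81} e_{1} + \frac{1456}{243} e_{2} + \frac{2912}{405} e_{3} - \frac{5824}{1215} e_{4}


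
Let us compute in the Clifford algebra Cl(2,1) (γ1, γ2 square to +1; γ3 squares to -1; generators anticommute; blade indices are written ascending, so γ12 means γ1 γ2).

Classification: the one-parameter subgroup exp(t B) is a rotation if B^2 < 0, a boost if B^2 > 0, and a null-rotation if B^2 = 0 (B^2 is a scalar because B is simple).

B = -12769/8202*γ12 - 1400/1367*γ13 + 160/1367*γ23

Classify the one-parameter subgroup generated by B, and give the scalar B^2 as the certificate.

B^2 term by term: the squares give (-12769/8202)^2*(γ12)^2 + (-1400/1367)^2*(γ13)^2 + (160/1367)^2*(γ23)^2 = 163047361/67272804*(-1) + 1960000/1868689*(+1) + 25600/1868689*(+1) = -49/36 (each basis 2-blade squares to minus the product of its generators' squares); cross terms between blades sharing an index anticommute and cancel. So B^2 = -49/36.
Answer: rotation, certificate B^2 = -49/36. One invariant decides it: the square -49/36 survives every conjugation, and its sign is exactly the classification.


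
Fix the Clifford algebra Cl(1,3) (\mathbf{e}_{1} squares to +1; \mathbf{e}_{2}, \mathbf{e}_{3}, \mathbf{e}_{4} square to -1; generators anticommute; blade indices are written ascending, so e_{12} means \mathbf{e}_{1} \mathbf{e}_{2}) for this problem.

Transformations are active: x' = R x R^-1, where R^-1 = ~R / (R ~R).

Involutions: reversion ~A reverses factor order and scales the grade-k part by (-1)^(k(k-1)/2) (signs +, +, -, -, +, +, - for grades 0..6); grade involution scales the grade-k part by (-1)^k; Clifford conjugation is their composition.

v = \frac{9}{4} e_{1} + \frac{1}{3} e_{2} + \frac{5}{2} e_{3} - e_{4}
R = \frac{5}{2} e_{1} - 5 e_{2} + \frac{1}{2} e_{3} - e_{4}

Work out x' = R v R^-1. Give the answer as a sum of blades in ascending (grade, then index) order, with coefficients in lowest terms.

~R = \frac{5}{2} e_{1} - 5 e_{2} + \frac{1}{2} e_{3} - e_{4}, and R ~R = -20, so R^-1 = ~R / (-20).
R v = \frac{121}{24} + \frac{145}{12} e_{12} + \frac{41}{8} e_{13} - \frac{1}{4} e_{14} - \frac{38}{3} e_{23} + \frac{16}{3} e_{24} + 2 e_{34}
Answer: -\frac{337}{96} e_{1} + \frac{35}{16} e_{2} - \frac{1321}{480} e_{3} + \frac{361}{240} e_{4}


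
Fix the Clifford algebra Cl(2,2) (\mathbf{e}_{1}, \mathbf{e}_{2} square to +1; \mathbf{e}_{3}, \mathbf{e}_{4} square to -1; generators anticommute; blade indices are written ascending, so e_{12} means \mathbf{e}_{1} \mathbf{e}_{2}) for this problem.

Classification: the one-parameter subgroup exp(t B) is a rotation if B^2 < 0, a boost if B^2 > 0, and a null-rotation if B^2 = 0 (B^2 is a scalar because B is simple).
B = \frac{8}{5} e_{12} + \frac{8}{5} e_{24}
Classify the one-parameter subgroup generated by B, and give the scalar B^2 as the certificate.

B^2 term by term: the squares give (\frac{8}{5})^2*(e_{12})^2 + (\frac{8}{5})^2*(e_{24})^2 = \frac{64}{25}*(-1) + \frac{64}{25}*(+1) = 0 (each basis 2-blade squares to minus the product of its generators' squares); cross terms between blades sharing an index anticommute and cancel. So B^2 = 0.
Answer: null-rotation, certificate B^2 = 0. One invariant decides it: the square 0 survives every conjugation, and its sign is exactly the classification.


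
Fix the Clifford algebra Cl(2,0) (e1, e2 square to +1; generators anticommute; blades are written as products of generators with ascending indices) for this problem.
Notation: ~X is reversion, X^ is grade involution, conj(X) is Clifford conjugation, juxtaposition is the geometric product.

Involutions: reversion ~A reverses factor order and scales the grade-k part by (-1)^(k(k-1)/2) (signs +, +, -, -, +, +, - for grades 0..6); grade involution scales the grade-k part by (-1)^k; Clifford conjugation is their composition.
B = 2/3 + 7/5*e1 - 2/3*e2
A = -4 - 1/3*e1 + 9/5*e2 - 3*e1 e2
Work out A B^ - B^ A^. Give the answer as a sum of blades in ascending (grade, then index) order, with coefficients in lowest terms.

first term: -1 + 152/45*e1 - 17/3*e2 + 67/225*e1 e2
second term: -13/3 + 352/45*e1 + 1/3*e2 + 67/225*e1 e2
Answer: 10/3 - 40/9*e1 - 6*e2


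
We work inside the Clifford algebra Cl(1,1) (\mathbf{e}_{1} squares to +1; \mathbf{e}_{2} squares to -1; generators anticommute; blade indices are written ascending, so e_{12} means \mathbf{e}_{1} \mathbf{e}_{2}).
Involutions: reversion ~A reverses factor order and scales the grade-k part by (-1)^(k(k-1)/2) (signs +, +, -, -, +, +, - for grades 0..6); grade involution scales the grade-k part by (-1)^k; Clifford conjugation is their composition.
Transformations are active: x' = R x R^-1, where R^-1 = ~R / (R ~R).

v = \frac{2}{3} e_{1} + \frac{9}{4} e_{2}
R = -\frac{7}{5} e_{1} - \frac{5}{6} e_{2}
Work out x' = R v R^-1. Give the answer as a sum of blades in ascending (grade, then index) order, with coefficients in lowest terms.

~R = -\frac{7}{5} e_{1} - \frac{5}{6} e_{2}, and R ~R = \frac{1139}{900}, so R^-1 = ~R / (\frac{1139}{900}).
R v = \frac{113}{120} - \frac{467}{180} e_{12}
Answer: -\frac{9397}{3417} e_{1} - \frac{15901}{4556} e_{2}


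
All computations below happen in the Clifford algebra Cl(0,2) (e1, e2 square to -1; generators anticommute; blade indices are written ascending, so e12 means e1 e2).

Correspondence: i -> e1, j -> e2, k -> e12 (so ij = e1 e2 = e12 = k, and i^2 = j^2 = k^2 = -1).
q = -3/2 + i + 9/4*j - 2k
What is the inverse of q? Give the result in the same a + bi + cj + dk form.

In blades: q = -3/2 + e1 + 9/4*e2 - 2*e12.
With qbar = -3/2 - e1 - 9/4*e2 + 2*e12 (scalar fixed, mapped units negated), q qbar = 197/16 (the sum of squared coefficients), so q^-1 = qbar / (197/16) = -24/197 - 16/197*e1 - 36/197*e2 + 32/197*e12; translating back:
Answer: -24/197 - 16/197*i - 36/197*j + 32/197*k


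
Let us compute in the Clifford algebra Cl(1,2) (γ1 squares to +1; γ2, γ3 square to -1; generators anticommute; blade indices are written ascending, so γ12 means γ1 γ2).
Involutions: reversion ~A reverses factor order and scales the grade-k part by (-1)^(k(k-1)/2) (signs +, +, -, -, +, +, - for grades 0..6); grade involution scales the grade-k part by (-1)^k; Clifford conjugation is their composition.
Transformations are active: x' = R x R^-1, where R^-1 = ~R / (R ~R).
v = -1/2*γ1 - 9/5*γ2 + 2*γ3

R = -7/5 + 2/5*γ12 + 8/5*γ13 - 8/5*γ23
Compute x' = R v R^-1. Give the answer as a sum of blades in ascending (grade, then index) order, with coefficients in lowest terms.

~R = -7/5 - 2/5*γ12 - 8/5*γ13 + 8/5*γ23, and R ~R = 9/5, so R^-1 = ~R / (9/5).
R v = -89/50*γ1 + 148/25*γ2 + 22/25*γ3 + 112/25*γ123
Answer: -2113/450*γ1 + 5/9*γ2 - 134/25*γ3


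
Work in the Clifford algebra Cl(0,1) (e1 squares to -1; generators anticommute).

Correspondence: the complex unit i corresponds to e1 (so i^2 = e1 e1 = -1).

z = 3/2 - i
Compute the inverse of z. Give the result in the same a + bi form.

In blades: z = 3/2 - e1.
With qbar = 3/2 + e1 (scalar fixed, mapped units negated), z qbar = 13/4 (the sum of squared coefficients), so z^-1 = qbar / (13/4) = 6/13 + 4/13*e1; translating back:
Answer: 6/13 + 4/13*i


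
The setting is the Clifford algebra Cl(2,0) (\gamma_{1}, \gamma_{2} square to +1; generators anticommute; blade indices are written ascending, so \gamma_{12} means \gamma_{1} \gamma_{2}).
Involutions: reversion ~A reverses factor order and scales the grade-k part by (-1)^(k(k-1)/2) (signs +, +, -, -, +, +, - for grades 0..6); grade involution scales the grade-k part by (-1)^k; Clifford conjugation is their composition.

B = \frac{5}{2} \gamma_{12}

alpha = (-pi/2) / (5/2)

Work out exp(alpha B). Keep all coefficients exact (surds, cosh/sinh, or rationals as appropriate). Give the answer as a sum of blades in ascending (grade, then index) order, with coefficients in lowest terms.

B^2 = (\frac{5}{2})^2*(\gamma_{12})^2 = \frac{25}{4}*(-1) = -\frac{25}{4} (a basis 2-blade squares to minus the product of its generators' squares).
B^2 = -\frac{25}{4} — the series telescopes trigonometrically here: l = \frac{5}{2}, alpha*l = - \frac{\pi}{2}, so exp(alpha B) = cos(- \frac{\pi}{2}) + (sin(- \frac{\pi}{2})/(\frac{5}{2}))*B = 0 + (- \frac{2}{5})*B.
Answer: -\gamma_{12}


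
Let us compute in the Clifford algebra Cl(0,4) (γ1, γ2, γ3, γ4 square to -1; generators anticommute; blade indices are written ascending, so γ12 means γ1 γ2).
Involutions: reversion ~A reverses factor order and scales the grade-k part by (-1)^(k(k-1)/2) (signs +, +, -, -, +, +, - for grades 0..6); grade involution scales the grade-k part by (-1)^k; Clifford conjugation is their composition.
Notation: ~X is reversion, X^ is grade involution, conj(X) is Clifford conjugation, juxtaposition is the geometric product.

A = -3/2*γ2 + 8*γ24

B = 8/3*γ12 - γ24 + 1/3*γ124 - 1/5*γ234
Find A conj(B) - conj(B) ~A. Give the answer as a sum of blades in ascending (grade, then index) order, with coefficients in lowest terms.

first term: -8 + 4/3*γ1 - 8/5*γ3 + 3/2*γ4 - 131/6*γ14 - 3/10*γ34
second term: 8 - 4/3*γ1 + 8/5*γ3 - 3/2*γ4 - 131/6*γ14 - 3/10*γ34
Answer: -16 + 8/3*γ1 - 16/5*γ3 + 3*γ4


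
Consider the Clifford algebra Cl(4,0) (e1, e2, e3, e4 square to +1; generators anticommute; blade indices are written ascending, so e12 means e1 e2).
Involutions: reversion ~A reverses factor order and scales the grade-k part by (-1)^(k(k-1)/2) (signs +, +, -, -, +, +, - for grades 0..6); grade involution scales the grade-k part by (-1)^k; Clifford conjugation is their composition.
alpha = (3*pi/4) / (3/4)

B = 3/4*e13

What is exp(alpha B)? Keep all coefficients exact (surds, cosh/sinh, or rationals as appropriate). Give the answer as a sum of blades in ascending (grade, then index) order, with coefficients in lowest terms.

B^2 = (3/4)^2*(e13)^2 = 9/16*(-1) = -9/16 (a basis 2-blade squares to minus the product of its generators' squares).
B^2 = -9/16 — since the square is negative, the closed form is circular: l = 3/4, alpha*l = 3*pi/4, so exp(alpha B) = cos(3*pi/4) + (sin(3*pi/4)/(3/4))*B = -sqrt(2)/2 + (2*sqrt(2)/3)*B.
Answer: -sqrt(2)/2 + sqrt(2)/2*e13


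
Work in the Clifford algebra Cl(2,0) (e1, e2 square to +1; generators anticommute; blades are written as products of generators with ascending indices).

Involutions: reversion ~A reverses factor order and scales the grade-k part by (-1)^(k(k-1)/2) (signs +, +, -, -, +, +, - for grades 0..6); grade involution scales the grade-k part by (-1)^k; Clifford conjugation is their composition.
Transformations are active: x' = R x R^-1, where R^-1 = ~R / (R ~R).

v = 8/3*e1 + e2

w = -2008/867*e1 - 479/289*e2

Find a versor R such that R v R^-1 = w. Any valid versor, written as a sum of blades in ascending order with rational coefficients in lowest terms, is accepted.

Here q(v) = q(w) = 73/9; the classical choice R = v + w = 304/867*e1 - 190/289*e2 then realises v -> w under the sandwich.
Answer: 304/867*e1 - 190/289*e2


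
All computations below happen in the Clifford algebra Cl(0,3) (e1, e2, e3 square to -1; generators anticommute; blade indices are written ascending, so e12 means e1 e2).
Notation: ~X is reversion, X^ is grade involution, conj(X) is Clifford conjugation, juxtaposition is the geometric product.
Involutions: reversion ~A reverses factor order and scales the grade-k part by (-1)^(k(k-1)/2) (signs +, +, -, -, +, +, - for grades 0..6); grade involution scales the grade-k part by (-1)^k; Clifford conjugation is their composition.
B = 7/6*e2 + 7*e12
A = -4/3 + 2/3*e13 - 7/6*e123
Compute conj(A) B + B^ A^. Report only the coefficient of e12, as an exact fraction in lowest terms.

first term: -14/9*e2 + 49/6*e3 - 28/3*e12 - 49/36*e13 + 14/3*e23 + 7/9*e123
second term: 14/9*e2 - 49/6*e3 - 28/3*e12 - 49/36*e13 + 14/3*e23 + 7/9*e123
Answer: -56/3


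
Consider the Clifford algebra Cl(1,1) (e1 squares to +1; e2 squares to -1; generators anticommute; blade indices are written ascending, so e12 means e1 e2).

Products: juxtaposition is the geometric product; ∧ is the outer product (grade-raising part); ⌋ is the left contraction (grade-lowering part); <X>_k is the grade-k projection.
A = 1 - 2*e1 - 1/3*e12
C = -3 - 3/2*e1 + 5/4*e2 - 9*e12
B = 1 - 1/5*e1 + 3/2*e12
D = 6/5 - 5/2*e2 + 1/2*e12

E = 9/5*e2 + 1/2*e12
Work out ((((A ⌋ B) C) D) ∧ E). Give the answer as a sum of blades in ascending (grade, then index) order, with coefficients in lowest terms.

step 1: 9/10 - 1/5*e1 - 3*e2 + 3/2*e12
step 2: -243/20 + 195/8*e1 + 567/40*e2 - 347/20*e12
step 3: 4873/400 - 563/80*e1 + 23829/400*e2 - 35133/400*e12
step 4: 43857/2000*e2 - 5261/800*e12
Answer: 43857/2000*e2 - 5261/800*e12


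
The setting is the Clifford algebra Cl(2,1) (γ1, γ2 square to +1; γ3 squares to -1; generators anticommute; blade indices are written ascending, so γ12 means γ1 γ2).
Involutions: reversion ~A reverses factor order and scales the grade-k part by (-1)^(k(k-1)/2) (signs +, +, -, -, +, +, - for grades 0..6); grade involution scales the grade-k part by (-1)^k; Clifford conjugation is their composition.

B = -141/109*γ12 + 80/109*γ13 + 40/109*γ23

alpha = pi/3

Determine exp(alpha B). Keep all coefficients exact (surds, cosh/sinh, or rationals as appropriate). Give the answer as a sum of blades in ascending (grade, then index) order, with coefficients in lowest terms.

B^2 term by term: the squares give (-141/109)^2*(γ12)^2 + (80/109)^2*(γ13)^2 + (40/109)^2*(γ23)^2 = 19881/11881*(-1) + 6400/11881*(+1) + 1600/11881*(+1) = -1 (each basis 2-blade squares to minus the product of its generators' squares); cross terms between blades sharing an index anticommute and cancel. So B^2 = -1.
B^2 = -1 — B^2 < 0, so the exponential closes trigonometrically: l = 1, alpha*l = pi/3, so exp(alpha B) = cos(pi/3) + (sin(pi/3)/1)*B = 1/2 + (sqrt(3)/2)*B.
Answer: 1/2 - 141*sqrt(3)/218*γ12 + 40*sqrt(3)/109*γ13 + 20*sqrt(3)/109*γ23


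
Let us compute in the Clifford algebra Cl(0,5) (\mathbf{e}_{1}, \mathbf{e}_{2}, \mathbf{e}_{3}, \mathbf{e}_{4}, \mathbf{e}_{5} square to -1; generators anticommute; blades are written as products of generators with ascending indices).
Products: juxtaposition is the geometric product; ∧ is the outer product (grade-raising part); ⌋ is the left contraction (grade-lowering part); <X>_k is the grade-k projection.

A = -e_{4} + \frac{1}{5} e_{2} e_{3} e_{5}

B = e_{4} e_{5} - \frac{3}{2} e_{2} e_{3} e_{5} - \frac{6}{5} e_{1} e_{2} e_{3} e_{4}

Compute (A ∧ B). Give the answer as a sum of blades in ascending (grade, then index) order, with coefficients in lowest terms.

step 1: \frac{3}{2} e_{2} e_{3} e_{4} e_{5}
Answer: \frac{3}{2} e_{2} e_{3} e_{4} e_{5}


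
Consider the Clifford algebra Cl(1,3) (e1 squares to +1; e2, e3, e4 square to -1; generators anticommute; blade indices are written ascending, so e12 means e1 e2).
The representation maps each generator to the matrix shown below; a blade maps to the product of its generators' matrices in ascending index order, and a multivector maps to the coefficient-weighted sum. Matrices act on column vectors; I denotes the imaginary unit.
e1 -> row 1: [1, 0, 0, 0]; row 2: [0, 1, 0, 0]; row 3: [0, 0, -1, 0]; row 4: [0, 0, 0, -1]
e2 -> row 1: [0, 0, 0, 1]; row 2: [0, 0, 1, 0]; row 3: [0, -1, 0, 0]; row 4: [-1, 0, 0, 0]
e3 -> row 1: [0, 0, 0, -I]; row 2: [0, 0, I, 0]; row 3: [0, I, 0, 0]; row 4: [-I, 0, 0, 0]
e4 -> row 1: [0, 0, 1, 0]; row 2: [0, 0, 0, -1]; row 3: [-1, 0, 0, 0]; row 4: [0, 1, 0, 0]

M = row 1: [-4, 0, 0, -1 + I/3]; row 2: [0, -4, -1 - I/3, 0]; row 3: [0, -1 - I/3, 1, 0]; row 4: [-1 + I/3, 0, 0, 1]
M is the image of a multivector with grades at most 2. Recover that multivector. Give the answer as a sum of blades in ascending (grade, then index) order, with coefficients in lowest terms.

Method: the blade images are trace-orthogonal — tr(rho(e_A) rho(e_B)^-1) = 4 if A = B and 0 otherwise — and rho(e_A)^-1 = (e_A)^2 * rho(e_A) with (e_A)^2 = +1 or -1, so the coefficient of e_A in the preimage is (e_A)^2 * tr(M rho(e_A))/4.
Nonzero projections over blades of grade <= 2: 1: (1)^2 = +1, tr(M 1) = -6, coefficient -3/2; e1: (e1)^2 = +1, tr(M rho(e1)) = -10, coefficient -5/2; e3: (e3)^2 = -1, tr(M rho(e3)) = 4/3, coefficient -1/3; e12: (e12)^2 = +1, tr(M rho(e12)) = -4, coefficient -1. Every other blade of grade <= 2 projects to 0.
Answer: -3/2 - 5/2*e1 - 1/3*e3 - e12


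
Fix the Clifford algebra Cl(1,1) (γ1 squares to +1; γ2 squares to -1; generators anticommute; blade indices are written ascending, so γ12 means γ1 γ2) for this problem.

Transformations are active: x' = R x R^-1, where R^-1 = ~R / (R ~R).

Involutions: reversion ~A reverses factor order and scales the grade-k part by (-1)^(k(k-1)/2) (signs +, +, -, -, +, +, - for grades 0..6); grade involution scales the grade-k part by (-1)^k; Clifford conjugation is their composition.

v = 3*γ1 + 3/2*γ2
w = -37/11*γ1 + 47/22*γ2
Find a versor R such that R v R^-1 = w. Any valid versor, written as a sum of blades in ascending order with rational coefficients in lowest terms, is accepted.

Construction: equal norms (both 27/4) license R = v + w = -4/11*γ1 + 40/11*γ2 — nothing changes along that direction, while (v - w)/2 changes sign, so v maps onto w.
Answer: -4/11*γ1 + 40/11*γ2


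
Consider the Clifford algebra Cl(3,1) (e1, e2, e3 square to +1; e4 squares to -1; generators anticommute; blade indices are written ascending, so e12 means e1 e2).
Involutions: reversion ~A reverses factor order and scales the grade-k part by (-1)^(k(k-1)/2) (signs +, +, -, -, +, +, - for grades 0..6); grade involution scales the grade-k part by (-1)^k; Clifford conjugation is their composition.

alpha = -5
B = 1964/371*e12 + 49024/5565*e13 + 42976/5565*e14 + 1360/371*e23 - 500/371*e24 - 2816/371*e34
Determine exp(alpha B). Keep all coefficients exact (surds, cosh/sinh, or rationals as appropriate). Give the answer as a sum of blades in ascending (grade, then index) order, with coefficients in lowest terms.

B^2 term by term: the squares give (1964/371)^2*(e12)^2 + (49024/5565)^2*(e13)^2 + (42976/5565)^2*(e14)^2 + (1360/371)^2*(e23)^2 + (-500/371)^2*(e24)^2 + (-2816/371)^2*(e34)^2 = 3857296/137641*(-1) + 2403352576/30969225*(-1) + 1846936576/30969225*(+1) + 1849600/137641*(-1) + 250000/137641*(+1) + 7929856/137641*(+1) = 0 (each basis 2-blade squares to minus the product of its generators' squares); cross terms between blades sharing an index anticommute and cancel; the commuting (index-disjoint) pairs give grade-4 terms 2*c*c'*(blade product), which cancel blade by blade — e1234: -11061248/137641 + 9804800/412923 + 23378944/412923 = 0 — confirming B is simple. So B^2 = 0.
B^2 = 0, hence only two terms survive: exp(alpha B) = 1 + alpha B (parabolic case).
Answer: 1 - 9820/371*e12 - 49024/1113*e13 - 42976/1113*e14 - 6800/371*e23 + 2500/371*e24 + 14080/371*e34


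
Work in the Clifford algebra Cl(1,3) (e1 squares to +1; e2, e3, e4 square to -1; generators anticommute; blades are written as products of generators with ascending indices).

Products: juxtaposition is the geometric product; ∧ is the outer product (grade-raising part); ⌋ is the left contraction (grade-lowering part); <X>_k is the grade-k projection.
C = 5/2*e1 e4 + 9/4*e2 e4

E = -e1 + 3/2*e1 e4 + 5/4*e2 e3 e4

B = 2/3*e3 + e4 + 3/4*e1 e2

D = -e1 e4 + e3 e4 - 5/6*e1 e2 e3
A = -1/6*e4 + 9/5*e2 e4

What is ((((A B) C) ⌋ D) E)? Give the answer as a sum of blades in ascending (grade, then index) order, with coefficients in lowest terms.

step 1: 1/6 - 9/5*e2 + 27/20*e1 e4 + 1/9*e3 e4 - 1/8*e1 e2 e4 - 6/5*e2 e3 e4
step 2: 27/8 + 9/32*e1 + 5/16*e2 - 27/10*e3 + 81/20*e4 + 243/80*e1 e2 - 5/18*e1 e3 + 5/12*e1 e4 - 1/4*e2 e3 + 3/8*e2 e4 - 3*e1 e2 e3 + 9/2*e1 e2 e4
step 3: -35/12 - 511/120*e1 - 25/108*e2 + 243/160*e3 + 387/160*e4 - 9/4*e1 e2 - 25/96*e1 e3 - 27/8*e1 e4 - 15/64*e2 e3 + 27/8*e3 e4 - 45/16*e1 e2 e3
step 4: -193/240 + 6283/960*e1 - 207/32*e2 - 25/96*e3 - 12121/1280*e4 - 25/108*e1 e2 - 567/160*e1 e3 + 499/320*e1 e4 - 27/128*e2 e3 + 675/128*e2 e4 + 1175/1728*e3 e4 + 285/64*e1 e2 e3 + 25/1152*e1 e2 e4 - 909/320*e1 e3 e4 - 755/96*e2 e3 e4 - 2179/384*e1 e2 e3 e4
Answer: -193/240 + 6283/960*e1 - 207/32*e2 - 25/96*e3 - 12121/1280*e4 - 25/108*e1 e2 - 567/160*e1 e3 + 499/320*e1 e4 - 27/128*e2 e3 + 675/128*e2 e4 + 1175/1728*e3 e4 + 285/64*e1 e2 e3 + 25/1152*e1 e2 e4 - 909/320*e1 e3 e4 - 755/96*e2 e3 e4 - 2179/384*e1 e2 e3 e4


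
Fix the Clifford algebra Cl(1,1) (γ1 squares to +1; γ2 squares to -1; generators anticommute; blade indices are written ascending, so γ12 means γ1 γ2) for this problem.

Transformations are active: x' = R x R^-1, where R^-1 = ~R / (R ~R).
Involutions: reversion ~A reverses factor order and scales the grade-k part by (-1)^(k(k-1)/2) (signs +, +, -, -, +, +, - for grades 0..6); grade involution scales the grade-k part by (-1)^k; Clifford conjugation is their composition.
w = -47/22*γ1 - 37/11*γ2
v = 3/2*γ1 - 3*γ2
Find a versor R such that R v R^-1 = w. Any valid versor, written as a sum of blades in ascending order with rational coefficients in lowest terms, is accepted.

Since q(v) = q(w) = -27/4, the sum R = v + w = -7/11*γ1 - 70/11*γ2 does the job whenever invertible.
Answer: -7/11*γ1 - 70/11*γ2
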